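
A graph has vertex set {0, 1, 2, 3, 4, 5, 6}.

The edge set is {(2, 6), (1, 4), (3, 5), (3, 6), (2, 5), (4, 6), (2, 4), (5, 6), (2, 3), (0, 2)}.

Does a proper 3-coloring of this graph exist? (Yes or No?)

2, 3, 5, 6 are mutually adjacent (a clique of size 4), so at least 4 colors are needed.
So 3 colors are not enough.

No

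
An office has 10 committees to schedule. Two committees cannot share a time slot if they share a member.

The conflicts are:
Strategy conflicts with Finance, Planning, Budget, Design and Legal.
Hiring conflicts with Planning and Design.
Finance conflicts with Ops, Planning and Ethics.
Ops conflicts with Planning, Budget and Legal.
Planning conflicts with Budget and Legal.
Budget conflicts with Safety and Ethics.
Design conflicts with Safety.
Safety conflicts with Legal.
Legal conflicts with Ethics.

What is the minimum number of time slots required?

Strategy, Finance, Planning all conflict with each other, so at least 3 time slots are needed.
3 time slots suffice: Strategy=2, Hiring=2, Finance=3, Ops=2, Planning=1, Budget=3, Design=3, Safety=1, Legal=3, Ethics=1. No two conflicting committees share a time slot.

3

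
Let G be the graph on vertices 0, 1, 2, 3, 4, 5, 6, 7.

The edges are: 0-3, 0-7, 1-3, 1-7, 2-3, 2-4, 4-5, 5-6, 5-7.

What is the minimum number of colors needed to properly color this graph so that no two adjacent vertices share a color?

4 and 5 are adjacent, so at least 2 colors are needed.
2 colors suffice: color a → {0, 1, 2, 5}; color b → {3, 4, 6, 7}. No two adjacent vertices share a color.

2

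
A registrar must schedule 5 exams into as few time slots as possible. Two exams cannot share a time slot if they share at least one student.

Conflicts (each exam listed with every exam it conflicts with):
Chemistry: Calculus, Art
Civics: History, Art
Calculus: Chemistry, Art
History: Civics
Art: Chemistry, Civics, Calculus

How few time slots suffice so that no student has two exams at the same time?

3

Chemistry, Calculus, Art pairwise conflict, so at least 3 time slots are needed.
A valid assignment using 3 time slots: Chemistry=3, Civics=2, Calculus=2, History=1, Art=1. No two conflicting exams share a time slot.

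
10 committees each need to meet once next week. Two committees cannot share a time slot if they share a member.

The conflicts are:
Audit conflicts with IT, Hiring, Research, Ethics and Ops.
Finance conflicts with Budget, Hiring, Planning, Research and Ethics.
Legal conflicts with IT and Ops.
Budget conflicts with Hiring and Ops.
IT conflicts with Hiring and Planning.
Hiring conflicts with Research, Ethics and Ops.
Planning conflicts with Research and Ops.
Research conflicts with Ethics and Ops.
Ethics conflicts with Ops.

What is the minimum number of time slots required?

Audit, Hiring, Research, Ethics, Ops are mutually in conflict, so at least 5 time slots are needed.
5 time slots suffice: Audit=4, Finance=2, Legal=1, Budget=3, IT=2, Hiring=1, Planning=1, Research=3, Ethics=5, Ops=2. No two conflicting committees share a time slot.

5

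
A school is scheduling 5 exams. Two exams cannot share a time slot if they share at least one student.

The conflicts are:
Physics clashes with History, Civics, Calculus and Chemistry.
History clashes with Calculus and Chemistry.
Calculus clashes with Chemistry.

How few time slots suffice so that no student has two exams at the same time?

Physics, History, Calculus, Chemistry pairwise conflict, so at least 4 time slots are needed.
4 time slots suffice: time slot 1 → {Physics}; time slot 2 → {Civics, Calculus}; time slot 3 → {History}; time slot 4 → {Chemistry}. No two conflicting exams share a time slot.

4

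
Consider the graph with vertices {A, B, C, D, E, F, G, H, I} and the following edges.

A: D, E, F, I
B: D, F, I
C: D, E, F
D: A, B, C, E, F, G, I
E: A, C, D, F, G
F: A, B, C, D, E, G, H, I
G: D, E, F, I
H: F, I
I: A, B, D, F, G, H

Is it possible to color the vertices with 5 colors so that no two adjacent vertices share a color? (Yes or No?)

Yes

The chromatic number is 4. A, D, E, F form a clique, so at least 4 colors are needed.
4 colors suffice: color red → {F}; color blue → {D, H}; color green → {E, I}; color yellow → {A, B, C, G}.
Since 5 ≥ 4, a proper 5-coloring certainly exists.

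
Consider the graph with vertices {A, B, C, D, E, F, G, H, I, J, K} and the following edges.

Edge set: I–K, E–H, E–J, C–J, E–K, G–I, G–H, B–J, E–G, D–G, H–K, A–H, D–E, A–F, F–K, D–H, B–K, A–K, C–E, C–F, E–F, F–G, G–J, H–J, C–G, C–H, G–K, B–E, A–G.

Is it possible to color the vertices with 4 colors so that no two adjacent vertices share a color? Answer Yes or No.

No

C, E, G, H, J are pairwise adjacent (a clique of size 5), so at least 5 colors are needed.
So 4 colors are not enough.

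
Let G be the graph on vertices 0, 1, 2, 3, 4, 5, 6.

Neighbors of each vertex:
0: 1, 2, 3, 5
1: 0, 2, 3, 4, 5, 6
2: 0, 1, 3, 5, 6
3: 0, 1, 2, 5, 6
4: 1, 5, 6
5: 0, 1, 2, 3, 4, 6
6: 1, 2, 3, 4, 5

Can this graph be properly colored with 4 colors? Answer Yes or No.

0, 1, 2, 3, 5 form a clique, so at least 5 colors are needed.
So 4 colors are not enough.

No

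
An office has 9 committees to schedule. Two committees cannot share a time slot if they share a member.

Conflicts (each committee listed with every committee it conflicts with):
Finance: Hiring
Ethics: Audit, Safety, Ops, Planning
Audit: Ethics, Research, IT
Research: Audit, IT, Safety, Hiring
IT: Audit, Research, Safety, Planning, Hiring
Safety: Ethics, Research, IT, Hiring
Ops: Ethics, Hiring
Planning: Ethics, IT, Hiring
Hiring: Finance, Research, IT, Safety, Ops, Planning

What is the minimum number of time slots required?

Research, IT, Safety, Hiring are mutually in conflict, so at least 4 time slots are needed.
4 time slots suffice: time slot 1 → {Ethics, Hiring}; time slot 2 → {Finance, IT, Ops}; time slot 3 → {Audit, Safety, Planning}; time slot 4 → {Research}. No two conflicting committees share a time slot.

4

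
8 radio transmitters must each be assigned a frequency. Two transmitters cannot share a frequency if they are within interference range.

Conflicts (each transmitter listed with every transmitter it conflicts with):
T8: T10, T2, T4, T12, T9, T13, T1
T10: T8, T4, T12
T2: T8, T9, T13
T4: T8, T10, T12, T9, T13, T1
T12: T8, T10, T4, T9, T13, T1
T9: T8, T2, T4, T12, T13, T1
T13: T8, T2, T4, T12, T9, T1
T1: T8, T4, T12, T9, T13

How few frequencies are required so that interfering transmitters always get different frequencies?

6

T8, T4, T12, T9, T13, T1 all conflict with each other, so at least 6 frequencies are needed.
A valid assignment using 6 frequencies: T8=1, T10=3, T2=2, T4=2, T12=5, T9=4, T13=3, T1=6. Every pair that conflicts lands in different frequencies.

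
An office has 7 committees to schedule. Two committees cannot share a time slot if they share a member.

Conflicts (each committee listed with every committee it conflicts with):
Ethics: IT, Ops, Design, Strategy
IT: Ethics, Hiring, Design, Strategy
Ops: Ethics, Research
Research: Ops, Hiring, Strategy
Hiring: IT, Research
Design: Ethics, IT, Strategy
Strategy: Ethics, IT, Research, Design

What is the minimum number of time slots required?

4

Ethics, IT, Design, Strategy are mutually in conflict, so at least 4 time slots are needed.
4 time slots suffice: time slot 1 → {Ethics, Research}; time slot 2 → {IT, Ops}; time slot 3 → {Hiring, Strategy}; time slot 4 → {Design}. No two conflicting committees share a time slot.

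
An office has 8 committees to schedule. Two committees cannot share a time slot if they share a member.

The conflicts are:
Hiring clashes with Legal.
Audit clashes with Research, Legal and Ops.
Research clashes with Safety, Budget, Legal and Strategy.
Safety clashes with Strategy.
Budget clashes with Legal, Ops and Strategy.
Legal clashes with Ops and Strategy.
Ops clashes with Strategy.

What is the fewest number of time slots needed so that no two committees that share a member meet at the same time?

4

Research, Budget, Legal, Strategy pairwise conflict, so at least 4 time slots are needed.
4 time slots suffice: Hiring=2, Audit=3, Research=2, Safety=1, Budget=4, Legal=1, Ops=2, Strategy=3. Every pair that conflicts lands in different time slots.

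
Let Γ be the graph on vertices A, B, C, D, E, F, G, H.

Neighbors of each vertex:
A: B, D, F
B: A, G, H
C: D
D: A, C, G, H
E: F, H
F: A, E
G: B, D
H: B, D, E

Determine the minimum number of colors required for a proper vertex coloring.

The cycle H-E-F-A-D-H has odd length 5, so it cannot be 2-colored; at least 3 colors are needed.
3 colors suffice: color 1 → {B, D, F}; color 2 → {A, C, G, H}; color 3 → {E}. Each edge has distinct colors on its endpoints.

3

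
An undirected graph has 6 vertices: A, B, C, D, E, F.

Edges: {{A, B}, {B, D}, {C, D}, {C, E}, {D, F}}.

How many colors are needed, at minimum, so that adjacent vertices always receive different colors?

C and D are adjacent, so at least 2 colors are needed.
2 colors suffice: color red → {A, D, E}; color blue → {B, C, F}. No two adjacent vertices share a color.

2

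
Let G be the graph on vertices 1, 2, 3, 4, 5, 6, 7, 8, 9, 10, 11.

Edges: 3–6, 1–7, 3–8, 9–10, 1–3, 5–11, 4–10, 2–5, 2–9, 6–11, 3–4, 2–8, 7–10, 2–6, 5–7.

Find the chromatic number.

The cycle 7-10-9-2-5-7 has odd length 5, so it cannot be 2-colored; at least 3 colors are needed.
3 colors suffice: color a → {2, 3, 10, 11}; color b → {4, 6, 7, 8, 9}; color c → {1, 5}. No two adjacent vertices share a color.

3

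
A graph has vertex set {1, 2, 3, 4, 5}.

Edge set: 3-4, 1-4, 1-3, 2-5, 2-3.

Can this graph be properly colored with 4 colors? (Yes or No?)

Yes

The chromatic number is 3. 1, 3, 4 are pairwise adjacent, so at least 3 colors are needed.
One proper 3-coloring: 1=green, 2=blue, 3=red, 4=blue, 5=red.
Since 4 ≥ 3, a proper 4-coloring certainly exists.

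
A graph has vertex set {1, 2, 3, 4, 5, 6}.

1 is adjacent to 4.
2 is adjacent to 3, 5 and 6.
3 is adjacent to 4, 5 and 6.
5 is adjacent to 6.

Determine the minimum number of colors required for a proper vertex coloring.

2, 3, 5, 6 form a clique, so at least 4 colors are needed.
4 colors suffice: color red → {1, 3}; color blue → {2, 4}; color green → {5}; color yellow → {6}. No two adjacent vertices share a color.

4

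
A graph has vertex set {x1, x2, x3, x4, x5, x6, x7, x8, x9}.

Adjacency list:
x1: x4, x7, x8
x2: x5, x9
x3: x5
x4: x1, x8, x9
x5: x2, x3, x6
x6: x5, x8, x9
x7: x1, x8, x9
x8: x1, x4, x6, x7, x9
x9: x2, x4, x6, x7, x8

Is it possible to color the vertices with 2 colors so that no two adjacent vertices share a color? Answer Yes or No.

x6, x8, x9 are pairwise adjacent, so at least 3 colors are needed.
So 2 colors are not enough.

No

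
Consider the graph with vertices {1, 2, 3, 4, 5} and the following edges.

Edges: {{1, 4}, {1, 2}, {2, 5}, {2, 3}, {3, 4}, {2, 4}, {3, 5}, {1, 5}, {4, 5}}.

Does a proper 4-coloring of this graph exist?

Yes

The chromatic number is 4. 1, 2, 4, 5 are mutually adjacent (a clique of size 4), so at least 4 colors are needed.
A valid assignment using 4 colors: 1=yellow, 2=blue, 3=yellow, 4=red, 5=green.
That is already a proper 4-coloring.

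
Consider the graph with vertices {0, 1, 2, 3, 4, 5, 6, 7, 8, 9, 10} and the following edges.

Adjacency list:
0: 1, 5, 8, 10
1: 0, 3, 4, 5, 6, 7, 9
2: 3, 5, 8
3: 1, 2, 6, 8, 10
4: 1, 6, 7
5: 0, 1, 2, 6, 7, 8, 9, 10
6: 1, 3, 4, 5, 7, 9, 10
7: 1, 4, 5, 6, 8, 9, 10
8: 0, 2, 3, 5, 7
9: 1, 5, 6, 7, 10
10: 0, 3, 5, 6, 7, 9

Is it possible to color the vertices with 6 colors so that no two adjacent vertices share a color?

The chromatic number is 5. 5, 6, 7, 9, 10 are mutually adjacent (a clique of size 5), so at least 5 colors are needed.
5 colors suffice: color a → {3, 4, 5}; color b → {0, 2, 7}; color c → {1, 8, 10}; color d → {6}; color e → {9}.
Since 6 ≥ 5, a proper 6-coloring certainly exists.

Yes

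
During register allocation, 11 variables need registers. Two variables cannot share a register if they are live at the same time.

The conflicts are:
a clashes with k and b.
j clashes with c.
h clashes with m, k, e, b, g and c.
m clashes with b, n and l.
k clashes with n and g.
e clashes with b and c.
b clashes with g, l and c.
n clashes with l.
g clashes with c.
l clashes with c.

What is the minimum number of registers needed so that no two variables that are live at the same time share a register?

4

h, b, g, c pairwise conflict, so at least 4 registers are needed.
Using 4 registers: a=2, j=1, h=3, m=2, k=1, e=4, b=1, n=4, g=4, l=3, c=2. No two conflicting variables share a register.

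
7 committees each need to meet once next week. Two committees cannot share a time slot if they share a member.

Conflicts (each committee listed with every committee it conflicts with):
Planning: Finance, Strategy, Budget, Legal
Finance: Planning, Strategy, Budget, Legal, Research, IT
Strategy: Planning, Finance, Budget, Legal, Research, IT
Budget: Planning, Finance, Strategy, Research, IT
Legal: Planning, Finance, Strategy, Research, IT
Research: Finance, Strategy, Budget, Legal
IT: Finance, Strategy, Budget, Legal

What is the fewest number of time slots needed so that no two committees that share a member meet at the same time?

4

Planning, Finance, Strategy, Legal all conflict with each other, so at least 4 time slots are needed.
Using 4 time slots: Planning=4, Finance=2, Strategy=1, Budget=3, Legal=3, Research=4, IT=4. No two conflicting committees share a time slot.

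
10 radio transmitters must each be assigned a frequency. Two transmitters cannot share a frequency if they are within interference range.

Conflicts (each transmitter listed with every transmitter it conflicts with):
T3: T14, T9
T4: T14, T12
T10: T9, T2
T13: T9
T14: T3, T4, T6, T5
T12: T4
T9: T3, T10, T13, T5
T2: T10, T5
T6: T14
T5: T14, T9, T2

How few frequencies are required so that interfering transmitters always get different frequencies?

2

T3 and T14 conflict, so at least 2 frequencies are needed.
Using 2 frequencies: T3=2, T4=2, T10=2, T13=2, T14=1, T12=1, T9=1, T2=1, T6=2, T5=2. No two conflicting transmitters share a frequency.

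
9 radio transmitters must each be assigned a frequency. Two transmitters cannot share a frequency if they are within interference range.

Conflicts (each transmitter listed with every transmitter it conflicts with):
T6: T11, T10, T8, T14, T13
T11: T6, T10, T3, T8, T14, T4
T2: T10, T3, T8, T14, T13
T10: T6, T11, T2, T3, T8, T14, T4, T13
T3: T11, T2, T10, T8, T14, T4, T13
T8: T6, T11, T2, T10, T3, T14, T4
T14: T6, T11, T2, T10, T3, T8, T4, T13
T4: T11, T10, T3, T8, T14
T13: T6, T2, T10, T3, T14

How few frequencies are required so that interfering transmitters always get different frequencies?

6

T11, T10, T3, T8, T14, T4 are mutually in conflict, so at least 6 frequencies are needed.
6 frequencies suffice: frequency 1 → {T14}; frequency 2 → {T10}; frequency 3 → {T8, T13}; frequency 4 → {T6, T3}; frequency 5 → {T11, T2}; frequency 6 → {T4}. Every pair that conflicts lands in different frequencies.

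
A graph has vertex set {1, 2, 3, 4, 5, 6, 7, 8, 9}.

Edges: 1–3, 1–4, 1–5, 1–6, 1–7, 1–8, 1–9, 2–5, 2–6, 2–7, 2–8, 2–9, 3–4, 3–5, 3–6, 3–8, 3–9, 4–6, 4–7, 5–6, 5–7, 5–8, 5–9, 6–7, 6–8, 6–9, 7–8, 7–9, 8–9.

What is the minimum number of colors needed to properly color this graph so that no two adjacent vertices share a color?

1, 3, 5, 6, 8, 9 are mutually adjacent (a clique of size 6), so at least 6 colors are needed.
6 colors suffice: 1=blue, 2=blue, 3=purple, 4=green, 5=yellow, 6=red, 7=purple, 8=orange, 9=green. Each edge has distinct colors on its endpoints.

6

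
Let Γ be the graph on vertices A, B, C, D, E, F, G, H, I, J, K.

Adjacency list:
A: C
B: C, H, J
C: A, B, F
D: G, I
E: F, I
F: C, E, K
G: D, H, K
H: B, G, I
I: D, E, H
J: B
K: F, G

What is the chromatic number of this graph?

G and K are adjacent, so at least 2 colors are needed.
2 colors suffice: A=1, B=1, C=2, D=2, E=2, F=1, G=1, H=2, I=1, J=2, K=2. No two adjacent vertices share a color.

2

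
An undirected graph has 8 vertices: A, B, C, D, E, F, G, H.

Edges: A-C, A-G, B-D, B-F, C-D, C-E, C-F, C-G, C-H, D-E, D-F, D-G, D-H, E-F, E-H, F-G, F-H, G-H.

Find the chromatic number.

C, D, F, G, H form a clique, so at least 5 colors are needed.
A valid assignment using 5 colors: A=red, B=green, C=green, D=red, E=yellow, F=blue, G=yellow, H=purple. Every edge joins two different colors.

5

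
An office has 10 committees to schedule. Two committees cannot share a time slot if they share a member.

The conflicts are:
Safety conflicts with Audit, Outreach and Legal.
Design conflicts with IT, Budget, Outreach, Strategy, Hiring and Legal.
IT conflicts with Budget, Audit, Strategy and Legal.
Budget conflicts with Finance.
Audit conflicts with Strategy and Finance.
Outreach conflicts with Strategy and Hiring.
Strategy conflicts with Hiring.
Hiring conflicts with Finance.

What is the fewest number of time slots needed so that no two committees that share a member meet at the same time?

Design, Outreach, Strategy, Hiring pairwise conflict, so at least 4 time slots are needed.
A valid assignment using 4 time slots: Safety=3, Design=1, IT=2, Budget=3, Audit=1, Outreach=2, Strategy=3, Hiring=4, Finance=2, Legal=4. No two conflicting committees share a time slot.

4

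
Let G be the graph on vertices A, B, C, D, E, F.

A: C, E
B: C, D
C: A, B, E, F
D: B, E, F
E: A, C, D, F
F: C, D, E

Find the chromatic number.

D, E, F are pairwise adjacent, so at least 3 colors are needed.
One proper 3-coloring: A=green, B=red, C=blue, D=blue, E=red, F=green. Each edge has distinct colors on its endpoints.

3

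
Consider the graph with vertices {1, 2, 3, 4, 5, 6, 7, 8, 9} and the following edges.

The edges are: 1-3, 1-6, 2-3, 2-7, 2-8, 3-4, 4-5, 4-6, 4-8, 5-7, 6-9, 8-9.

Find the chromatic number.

3

The cycle 5-4-8-2-7-5 has odd length 5, so it cannot be 2-colored; at least 3 colors are needed.
3 colors suffice: color red → {1, 2, 4, 9}; color blue → {3, 6, 7, 8}; color green → {5}. Every edge joins two different colors.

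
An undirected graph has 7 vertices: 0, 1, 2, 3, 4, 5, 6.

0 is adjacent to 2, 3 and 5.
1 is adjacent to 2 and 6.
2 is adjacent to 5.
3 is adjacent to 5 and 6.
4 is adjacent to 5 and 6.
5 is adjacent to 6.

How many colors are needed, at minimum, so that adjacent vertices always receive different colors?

0, 2, 5 form a triangle, so at least 3 colors are needed.
3 colors suffice: color a → {1, 5}; color b → {0, 6}; color c → {2, 3, 4}. Each edge has distinct colors on its endpoints.

3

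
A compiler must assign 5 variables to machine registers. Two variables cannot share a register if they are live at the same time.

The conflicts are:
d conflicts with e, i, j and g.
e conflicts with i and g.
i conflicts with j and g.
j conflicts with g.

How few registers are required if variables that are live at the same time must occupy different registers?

d, e, i, g pairwise conflict, so at least 4 registers are needed.
4 registers suffice: register 1 → {g}; register 2 → {i}; register 3 → {d}; register 4 → {e, j}. Each listed conflict is separated.

4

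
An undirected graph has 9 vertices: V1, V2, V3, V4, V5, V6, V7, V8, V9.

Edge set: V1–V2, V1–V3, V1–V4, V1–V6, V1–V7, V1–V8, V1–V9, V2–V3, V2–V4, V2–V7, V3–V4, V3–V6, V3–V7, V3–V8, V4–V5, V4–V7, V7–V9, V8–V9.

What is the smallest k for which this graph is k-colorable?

5

V1, V2, V3, V4, V7 are mutually adjacent (a clique of size 5), so at least 5 colors are needed.
5 colors suffice: color R → {V1, V5}; color B → {V3, V9}; color G → {V6, V7, V8}; color Y → {V4}; color P → {V2}. No two adjacent vertices share a color.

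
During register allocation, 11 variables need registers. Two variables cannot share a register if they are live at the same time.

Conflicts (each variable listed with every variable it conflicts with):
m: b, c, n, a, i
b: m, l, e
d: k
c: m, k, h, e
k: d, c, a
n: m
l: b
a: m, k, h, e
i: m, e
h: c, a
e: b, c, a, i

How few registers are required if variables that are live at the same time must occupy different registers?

k and a conflict, so at least 2 registers are needed.
2 registers suffice: register 1 → {m, k, l, h, e}; register 2 → {b, d, c, n, a, i}. Each listed conflict is separated.

2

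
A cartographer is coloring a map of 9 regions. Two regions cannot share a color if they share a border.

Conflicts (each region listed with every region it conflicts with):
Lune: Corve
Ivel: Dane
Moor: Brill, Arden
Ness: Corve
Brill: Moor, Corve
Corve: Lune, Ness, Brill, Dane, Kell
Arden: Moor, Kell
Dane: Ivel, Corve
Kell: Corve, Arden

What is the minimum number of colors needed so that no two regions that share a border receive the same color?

The cycle Corve-Brill-Moor-Arden-Kell-Corve has odd length 5, so it cannot be 2-colored; at least 3 colors are needed.
3 colors suffice: color 1 → {Ivel, Moor, Corve}; color 2 → {Lune, Ness, Brill, Arden, Dane}; color 3 → {Kell}. No two conflicting regions share a color.

3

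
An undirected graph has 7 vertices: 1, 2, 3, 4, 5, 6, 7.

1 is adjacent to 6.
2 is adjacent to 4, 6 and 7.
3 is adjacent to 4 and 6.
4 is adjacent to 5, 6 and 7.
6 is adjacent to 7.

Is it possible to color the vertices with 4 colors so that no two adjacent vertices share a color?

Yes

The chromatic number is 4. 2, 4, 6, 7 form a clique, so at least 4 colors are needed.
4 colors suffice: color a → {5, 6}; color b → {1, 4}; color c → {2, 3}; color d → {7}.
That is already a proper 4-coloring.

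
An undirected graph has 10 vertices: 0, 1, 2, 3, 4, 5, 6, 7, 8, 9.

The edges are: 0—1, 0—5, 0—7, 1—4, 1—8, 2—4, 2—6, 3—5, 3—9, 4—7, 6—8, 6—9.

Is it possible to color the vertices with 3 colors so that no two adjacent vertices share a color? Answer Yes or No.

Yes

The chromatic number is 3. The cycle 6-8-1-4-2-6 has odd length 5, so it cannot be 2-colored; at least 3 colors are needed.
3 colors suffice: color red → {1, 3, 6, 7}; color blue → {0, 4, 8, 9}; color green → {2, 5}.
That is already a proper 3-coloring.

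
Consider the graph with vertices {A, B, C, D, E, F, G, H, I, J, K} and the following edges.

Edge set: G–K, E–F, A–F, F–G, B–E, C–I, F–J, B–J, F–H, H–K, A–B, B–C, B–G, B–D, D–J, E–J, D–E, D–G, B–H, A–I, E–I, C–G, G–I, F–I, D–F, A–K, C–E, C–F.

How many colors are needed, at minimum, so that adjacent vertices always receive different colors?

4

C, F, G, I are pairwise adjacent (a clique of size 4), so at least 4 colors are needed.
4 colors suffice: color red → {B, F, K}; color blue → {A, E, G, H}; color green → {D, I}; color yellow → {C, J}. Each edge has distinct colors on its endpoints.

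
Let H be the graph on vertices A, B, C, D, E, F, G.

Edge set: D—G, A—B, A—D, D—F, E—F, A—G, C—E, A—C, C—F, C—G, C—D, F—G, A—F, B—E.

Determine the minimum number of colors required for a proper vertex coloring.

A, C, D, F, G are pairwise adjacent (a clique of size 5), so at least 5 colors are needed.
5 colors suffice: color 1 → {A, E}; color 2 → {B, F}; color 3 → {C}; color 4 → {G}; color 5 → {D}. No two adjacent vertices share a color.

5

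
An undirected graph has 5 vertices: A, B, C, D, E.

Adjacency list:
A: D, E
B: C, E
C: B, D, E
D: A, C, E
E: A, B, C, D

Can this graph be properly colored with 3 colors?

Yes

The chromatic number is 3. B, C, E are pairwise adjacent, so at least 3 colors are needed.
A valid assignment using 3 colors: A=blue, B=green, C=blue, D=green, E=red.
That is already a proper 3-coloring.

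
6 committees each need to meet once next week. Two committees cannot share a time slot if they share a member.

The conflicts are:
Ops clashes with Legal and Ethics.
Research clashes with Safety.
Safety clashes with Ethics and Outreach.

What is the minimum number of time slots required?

2

Safety and Outreach conflict, so at least 2 time slots are needed.
2 time slots suffice: time slot 1 → {Ops, Safety}; time slot 2 → {Legal, Research, Ethics, Outreach}. No two conflicting committees share a time slot.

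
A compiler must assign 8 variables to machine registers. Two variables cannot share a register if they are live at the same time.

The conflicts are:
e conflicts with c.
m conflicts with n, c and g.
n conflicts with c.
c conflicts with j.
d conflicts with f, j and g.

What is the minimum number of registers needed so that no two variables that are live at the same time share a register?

3

m, n, c are mutually in conflict, so at least 3 registers are needed.
3 registers suffice: e=2, m=2, n=3, c=1, d=1, f=2, j=2, g=3. Every pair that conflicts lands in different registers.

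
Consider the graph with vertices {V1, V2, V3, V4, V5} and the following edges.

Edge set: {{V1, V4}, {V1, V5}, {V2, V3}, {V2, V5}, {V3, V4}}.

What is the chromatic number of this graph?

3

The cycle V5-V1-V4-V3-V2-V5 has odd length 5, so it cannot be 2-colored; at least 3 colors are needed.
One proper 3-coloring: V1=blue, V2=green, V3=blue, V4=red, V5=red. Every edge joins two different colors.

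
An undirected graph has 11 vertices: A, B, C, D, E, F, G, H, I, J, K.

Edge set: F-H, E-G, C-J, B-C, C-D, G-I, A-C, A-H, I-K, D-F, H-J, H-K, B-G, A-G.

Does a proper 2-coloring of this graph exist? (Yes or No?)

The cycle K-I-G-A-H-K has odd length 5, so it cannot be 2-colored; at least 3 colors are needed.
So 2 colors are not enough.

No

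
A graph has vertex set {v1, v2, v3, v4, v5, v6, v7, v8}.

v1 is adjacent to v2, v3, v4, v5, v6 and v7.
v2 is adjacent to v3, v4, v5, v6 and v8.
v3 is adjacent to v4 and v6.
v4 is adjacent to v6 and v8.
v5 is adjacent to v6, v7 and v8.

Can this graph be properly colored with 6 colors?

The chromatic number is 5. v1, v2, v3, v4, v6 are pairwise adjacent (a clique of size 5), so at least 5 colors are needed.
One proper 5-coloring: v1=1, v2=2, v3=5, v4=3, v5=3, v6=4, v7=2, v8=1.
Since 6 ≥ 5, a proper 6-coloring certainly exists.

Yes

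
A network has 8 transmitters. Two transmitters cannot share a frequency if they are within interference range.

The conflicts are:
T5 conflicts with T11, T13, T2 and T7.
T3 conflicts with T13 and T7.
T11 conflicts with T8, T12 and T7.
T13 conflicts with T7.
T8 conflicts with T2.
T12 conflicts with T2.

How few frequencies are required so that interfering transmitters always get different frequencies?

T5, T11, T7 all conflict with each other, so at least 3 frequencies are needed.
3 frequencies suffice: frequency 1 → {T11, T13, T2}; frequency 2 → {T8, T12, T7}; frequency 3 → {T5, T3}. Every pair that conflicts lands in different frequencies.

3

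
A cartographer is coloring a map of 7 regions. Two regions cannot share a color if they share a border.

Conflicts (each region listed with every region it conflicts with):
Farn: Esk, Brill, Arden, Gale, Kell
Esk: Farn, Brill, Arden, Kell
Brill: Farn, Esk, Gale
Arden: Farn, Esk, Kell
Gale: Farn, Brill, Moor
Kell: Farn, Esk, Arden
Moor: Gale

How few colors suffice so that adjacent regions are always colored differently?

Farn, Esk, Arden, Kell pairwise conflict, so at least 4 colors are needed.
4 colors suffice: color 1 → {Farn, Moor}; color 2 → {Esk, Gale}; color 3 → {Brill, Kell}; color 4 → {Arden}. Each listed conflict is separated.

4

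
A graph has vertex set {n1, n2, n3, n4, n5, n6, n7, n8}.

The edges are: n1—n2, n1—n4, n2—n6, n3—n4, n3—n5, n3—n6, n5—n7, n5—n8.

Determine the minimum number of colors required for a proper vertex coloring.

3

The cycle n3-n6-n2-n1-n4-n3 has odd length 5, so it cannot be 2-colored; at least 3 colors are needed.
A valid assignment using 3 colors: n1=3, n2=1, n3=1, n4=2, n5=2, n6=2, n7=1, n8=1. Every edge joins two different colors.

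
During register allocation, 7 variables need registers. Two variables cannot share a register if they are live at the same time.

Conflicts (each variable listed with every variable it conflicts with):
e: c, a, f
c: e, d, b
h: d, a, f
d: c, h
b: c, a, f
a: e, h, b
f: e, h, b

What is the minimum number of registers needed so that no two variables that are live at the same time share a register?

3

The cycle h-a-b-c-d-h has odd length 5, so it cannot be 2-colored; at least 3 registers are needed.
3 registers suffice: register 1 → {e, h, b}; register 2 → {c, a, f}; register 3 → {d}. Each listed conflict is separated.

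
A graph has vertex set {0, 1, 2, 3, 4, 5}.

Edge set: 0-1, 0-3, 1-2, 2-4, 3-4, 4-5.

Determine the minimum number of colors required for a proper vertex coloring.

3

The cycle 0-3-4-2-1-0 has odd length 5, so it cannot be 2-colored; at least 3 colors are needed.
3 colors suffice: color a → {0, 4}; color b → {1, 3, 5}; color c → {2}. No two adjacent vertices share a color.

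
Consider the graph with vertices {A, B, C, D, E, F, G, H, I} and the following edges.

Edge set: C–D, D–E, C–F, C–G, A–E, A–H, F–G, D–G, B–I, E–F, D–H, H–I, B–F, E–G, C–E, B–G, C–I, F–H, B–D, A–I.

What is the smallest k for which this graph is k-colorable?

C, E, F, G form a clique, so at least 4 colors are needed.
4 colors suffice: color 1 → {D, F, I}; color 2 → {B, E, H}; color 3 → {A, G}; color 4 → {C}. Each edge has distinct colors on its endpoints.

4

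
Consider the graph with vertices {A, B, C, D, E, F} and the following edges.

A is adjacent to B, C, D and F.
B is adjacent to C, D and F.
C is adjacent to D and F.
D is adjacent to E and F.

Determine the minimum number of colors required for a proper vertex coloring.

5

A, B, C, D, F form a clique, so at least 5 colors are needed.
5 colors suffice: color 1 → {D}; color 2 → {C, E}; color 3 → {A}; color 4 → {B}; color 5 → {F}. No two adjacent vertices share a color.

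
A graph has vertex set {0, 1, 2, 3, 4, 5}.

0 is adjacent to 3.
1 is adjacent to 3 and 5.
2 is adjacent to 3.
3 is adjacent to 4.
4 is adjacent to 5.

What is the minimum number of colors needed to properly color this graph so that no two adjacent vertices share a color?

2

1 and 3 are adjacent, so at least 2 colors are needed.
2 colors suffice: color a → {3, 5}; color b → {0, 1, 2, 4}. Every edge joins two different colors.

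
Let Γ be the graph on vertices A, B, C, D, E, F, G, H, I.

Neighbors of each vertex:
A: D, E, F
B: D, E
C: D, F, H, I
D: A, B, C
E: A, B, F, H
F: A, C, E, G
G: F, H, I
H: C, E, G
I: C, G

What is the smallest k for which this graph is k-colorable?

A, E, F are mutually adjacent, so at least 3 colors are needed.
One proper 3-coloring: A=3, B=3, C=1, D=2, E=1, F=2, G=1, H=2, I=2. Every edge joins two different colors.

3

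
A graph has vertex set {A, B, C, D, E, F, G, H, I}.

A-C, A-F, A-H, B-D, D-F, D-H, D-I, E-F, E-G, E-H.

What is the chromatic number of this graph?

E and G are adjacent, so at least 2 colors are needed.
2 colors suffice: color 1 → {A, D, E}; color 2 → {B, C, F, G, H, I}. No two adjacent vertices share a color.

2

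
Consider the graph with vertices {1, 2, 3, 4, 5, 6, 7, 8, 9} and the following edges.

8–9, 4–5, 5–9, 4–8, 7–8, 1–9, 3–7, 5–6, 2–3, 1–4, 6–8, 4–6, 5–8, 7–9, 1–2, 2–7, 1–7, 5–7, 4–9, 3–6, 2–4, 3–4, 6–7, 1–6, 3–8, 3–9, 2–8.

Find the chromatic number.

3, 6, 7, 8 are mutually adjacent (a clique of size 4), so at least 4 colors are needed.
4 colors suffice: color red → {4, 7}; color blue → {1, 8}; color green → {3, 5}; color yellow → {2, 6, 9}. Every edge joins two different colors.

4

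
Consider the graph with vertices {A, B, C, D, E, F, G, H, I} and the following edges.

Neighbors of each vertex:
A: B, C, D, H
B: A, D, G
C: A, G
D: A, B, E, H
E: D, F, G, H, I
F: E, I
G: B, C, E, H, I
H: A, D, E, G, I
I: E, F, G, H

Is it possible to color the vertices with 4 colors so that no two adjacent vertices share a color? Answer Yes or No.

Yes

The chromatic number is 4. E, G, H, I form a clique, so at least 4 colors are needed.
A valid assignment using 4 colors: A=red, B=blue, C=blue, D=yellow, E=blue, F=red, G=red, H=green, I=yellow.
That is already a proper 4-coloring.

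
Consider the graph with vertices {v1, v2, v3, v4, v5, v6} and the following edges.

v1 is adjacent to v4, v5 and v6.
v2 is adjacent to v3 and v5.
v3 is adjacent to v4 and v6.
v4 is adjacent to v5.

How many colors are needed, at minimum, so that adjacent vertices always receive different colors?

v1, v4, v5 are pairwise adjacent, so at least 3 colors are needed.
3 colors suffice: color 1 → {v3, v5}; color 2 → {v2, v4, v6}; color 3 → {v1}. Each edge has distinct colors on its endpoints.

3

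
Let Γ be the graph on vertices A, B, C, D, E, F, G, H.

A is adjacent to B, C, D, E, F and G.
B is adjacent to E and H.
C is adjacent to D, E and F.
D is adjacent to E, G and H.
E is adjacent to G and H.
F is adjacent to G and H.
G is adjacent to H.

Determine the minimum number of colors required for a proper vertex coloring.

4

A, D, E, G are mutually adjacent (a clique of size 4), so at least 4 colors are needed.
One proper 4-coloring: A=2, B=3, C=4, D=3, E=1, F=1, G=4, H=2. Every edge joins two different colors.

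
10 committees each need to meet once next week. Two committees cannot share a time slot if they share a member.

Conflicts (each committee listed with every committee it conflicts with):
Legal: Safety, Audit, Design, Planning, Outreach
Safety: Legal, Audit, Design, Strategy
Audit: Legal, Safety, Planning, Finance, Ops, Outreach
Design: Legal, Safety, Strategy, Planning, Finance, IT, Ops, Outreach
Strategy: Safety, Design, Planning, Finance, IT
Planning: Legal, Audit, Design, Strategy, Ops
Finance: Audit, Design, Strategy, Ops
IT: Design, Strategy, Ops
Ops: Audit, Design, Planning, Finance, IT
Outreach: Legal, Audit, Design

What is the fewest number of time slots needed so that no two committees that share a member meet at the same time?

Audit, Finance, Ops all conflict with each other, so at least 3 time slots are needed.
3 time slots suffice: time slot 1 → {Audit, Design}; time slot 2 → {Legal, Strategy, Ops}; time slot 3 → {Safety, Planning, Finance, IT, Outreach}. No two conflicting committees share a time slot.

3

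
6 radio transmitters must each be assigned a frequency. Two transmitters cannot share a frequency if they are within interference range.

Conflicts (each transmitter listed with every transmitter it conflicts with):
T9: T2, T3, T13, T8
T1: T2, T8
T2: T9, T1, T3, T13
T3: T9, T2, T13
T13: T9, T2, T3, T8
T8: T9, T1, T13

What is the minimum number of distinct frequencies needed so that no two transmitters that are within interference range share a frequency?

T9, T2, T3, T13 are mutually in conflict, so at least 4 frequencies are needed.
4 frequencies suffice: frequency 1 → {T1, T13}; frequency 2 → {T2, T8}; frequency 3 → {T9}; frequency 4 → {T3}. Every pair that conflicts lands in different frequencies.

4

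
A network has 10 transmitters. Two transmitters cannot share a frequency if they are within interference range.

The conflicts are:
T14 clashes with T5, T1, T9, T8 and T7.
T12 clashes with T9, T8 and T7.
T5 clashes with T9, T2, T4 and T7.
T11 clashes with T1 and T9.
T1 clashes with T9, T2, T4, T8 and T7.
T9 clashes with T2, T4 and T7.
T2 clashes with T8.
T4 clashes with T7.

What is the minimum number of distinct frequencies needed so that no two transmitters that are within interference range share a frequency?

4

T1, T9, T4, T7 all conflict with each other, so at least 4 frequencies are needed.
4 frequencies suffice: T14=4, T12=2, T5=2, T11=3, T1=2, T9=1, T2=3, T4=4, T8=1, T7=3. Each listed conflict is separated.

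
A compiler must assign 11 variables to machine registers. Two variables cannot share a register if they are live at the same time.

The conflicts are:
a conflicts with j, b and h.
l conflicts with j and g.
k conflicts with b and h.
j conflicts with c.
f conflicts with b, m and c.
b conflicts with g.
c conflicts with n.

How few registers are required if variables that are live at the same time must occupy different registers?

3

The cycle f-b-a-j-c-f has odd length 5, so it cannot be 2-colored; at least 3 registers are needed.
3 registers suffice: register 1 → {l, b, m, h, c}; register 2 → {a, k, f, g, n}; register 3 → {j}. Every pair that conflicts lands in different registers.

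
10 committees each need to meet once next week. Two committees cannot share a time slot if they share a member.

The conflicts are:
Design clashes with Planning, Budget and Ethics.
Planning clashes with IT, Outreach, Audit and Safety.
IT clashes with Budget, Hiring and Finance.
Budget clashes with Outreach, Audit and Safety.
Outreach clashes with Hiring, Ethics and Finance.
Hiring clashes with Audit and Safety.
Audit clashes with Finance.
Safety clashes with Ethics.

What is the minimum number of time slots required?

Audit and Finance conflict, so at least 2 time slots are needed.
2 time slots suffice: time slot 1 → {Planning, Budget, Hiring, Ethics, Finance}; time slot 2 → {Design, IT, Outreach, Audit, Safety}. No two conflicting committees share a time slot.

2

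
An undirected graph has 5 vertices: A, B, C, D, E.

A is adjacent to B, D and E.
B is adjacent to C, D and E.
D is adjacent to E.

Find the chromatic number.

A, B, D, E are mutually adjacent (a clique of size 4), so at least 4 colors are needed.
4 colors suffice: A=yellow, B=red, C=blue, D=green, E=blue. Every edge joins two different colors.

4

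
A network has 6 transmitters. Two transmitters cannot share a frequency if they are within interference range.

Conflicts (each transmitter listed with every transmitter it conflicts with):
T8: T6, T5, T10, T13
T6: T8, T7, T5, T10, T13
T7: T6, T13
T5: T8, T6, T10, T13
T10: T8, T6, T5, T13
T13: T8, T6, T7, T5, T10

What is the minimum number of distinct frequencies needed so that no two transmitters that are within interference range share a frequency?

T8, T6, T5, T10, T13 pairwise conflict, so at least 5 frequencies are needed.
Using 5 frequencies: T8=5, T6=1, T7=3, T5=4, T10=3, T13=2. Every pair that conflicts lands in different frequencies.

5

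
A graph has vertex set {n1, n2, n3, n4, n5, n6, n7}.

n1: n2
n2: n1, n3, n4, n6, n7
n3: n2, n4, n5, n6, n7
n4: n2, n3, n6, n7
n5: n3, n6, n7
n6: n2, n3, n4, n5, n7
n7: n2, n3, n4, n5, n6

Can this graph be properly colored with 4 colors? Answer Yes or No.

n2, n3, n4, n6, n7 are pairwise adjacent (a clique of size 5), so at least 5 colors are needed.
So 4 colors are not enough.

No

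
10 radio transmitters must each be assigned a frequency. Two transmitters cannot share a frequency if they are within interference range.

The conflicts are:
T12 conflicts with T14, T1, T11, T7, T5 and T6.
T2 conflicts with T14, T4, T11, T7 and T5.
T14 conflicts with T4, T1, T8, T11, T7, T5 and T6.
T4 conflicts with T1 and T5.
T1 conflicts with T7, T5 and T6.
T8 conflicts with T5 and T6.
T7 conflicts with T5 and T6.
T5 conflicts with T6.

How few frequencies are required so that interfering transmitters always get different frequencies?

6

T12, T14, T1, T7, T5, T6 are mutually in conflict, so at least 6 frequencies are needed.
6 frequencies suffice: frequency 1 → {T14}; frequency 2 → {T11, T5}; frequency 3 → {T12, T2, T8}; frequency 4 → {T4, T7}; frequency 5 → {T6}; frequency 6 → {T1}. Each listed conflict is separated.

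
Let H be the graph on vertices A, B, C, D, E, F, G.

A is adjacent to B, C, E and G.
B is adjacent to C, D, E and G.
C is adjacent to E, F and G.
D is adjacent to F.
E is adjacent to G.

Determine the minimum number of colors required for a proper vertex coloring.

A, B, C, E, G are pairwise adjacent (a clique of size 5), so at least 5 colors are needed.
One proper 5-coloring: A=5, B=2, C=1, D=1, E=3, F=2, G=4. No two adjacent vertices share a color.

5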